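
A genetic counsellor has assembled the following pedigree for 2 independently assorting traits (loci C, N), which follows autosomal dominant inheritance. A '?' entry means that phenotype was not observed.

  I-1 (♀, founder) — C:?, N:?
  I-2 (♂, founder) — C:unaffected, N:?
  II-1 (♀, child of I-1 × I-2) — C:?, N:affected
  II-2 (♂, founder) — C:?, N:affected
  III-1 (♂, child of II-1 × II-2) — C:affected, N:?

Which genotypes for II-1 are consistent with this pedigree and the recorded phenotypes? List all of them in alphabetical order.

C/I-1 ? ·: cc|Cc|CC
C/I-2 un ·: cc
C/II-1 ? I-1×I-2: cc|Cc
C/II-2 ? ·: cc|Cc|CC
C/III-1 aff II-1×II-2: Cc|CC
⇒ C over [I-1,I-2,II-1,II-2,III-1]: 14 consistent
N/I-1 ? ·: nn|Nn|NN
N/I-2 ? ·: nn|Nn|NN
N/II-1 aff I-1×I-2: Nn|NN
N/II-2 aff ·: Nn|NN
N/III-1 ? II-1×II-2: nn|Nn|NN
⇒ N over [I-1,I-2,II-1,II-2,III-1]: 47 consistent

II-1 ∈ {Cc NN, Cc Nn, cc NN, cc Nn}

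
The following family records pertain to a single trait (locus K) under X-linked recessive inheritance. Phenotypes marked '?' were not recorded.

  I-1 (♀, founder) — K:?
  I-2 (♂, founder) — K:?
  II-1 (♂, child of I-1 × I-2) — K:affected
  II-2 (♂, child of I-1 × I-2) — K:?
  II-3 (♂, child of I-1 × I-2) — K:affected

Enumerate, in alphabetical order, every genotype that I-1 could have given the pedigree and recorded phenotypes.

I-1 ∈ {X^KX^k, X^kX^k}

K/I-1 ? ·: X^KX^k|X^kX^k
K/I-2 ? ·: X^KY|X^kY
K/II-1 aff I-1×I-2: X^kY
K/II-2 ? I-1×I-2: X^KY|X^kY
K/II-3 aff I-1×I-2: X^kY
⇒ K over [I-1,I-2,II-1,II-2,II-3]: 6 consistent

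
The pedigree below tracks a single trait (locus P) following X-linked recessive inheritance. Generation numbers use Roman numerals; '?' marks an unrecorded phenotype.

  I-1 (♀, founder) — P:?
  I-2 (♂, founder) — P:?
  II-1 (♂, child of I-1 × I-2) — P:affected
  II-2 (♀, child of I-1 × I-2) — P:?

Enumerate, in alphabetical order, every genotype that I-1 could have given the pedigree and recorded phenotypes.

I-1 ∈ {X^PX^p, X^pX^p}

P/I-1 ? ·: X^PX^p|X^pX^p
P/I-2 ? ·: X^PY|X^pY
P/II-1 aff I-1×I-2: X^pY
P/II-2 ? I-1×I-2: X^PX^P|X^PX^p|X^pX^p
⇒ P over [I-1,I-2,II-1,II-2]: 6 consistent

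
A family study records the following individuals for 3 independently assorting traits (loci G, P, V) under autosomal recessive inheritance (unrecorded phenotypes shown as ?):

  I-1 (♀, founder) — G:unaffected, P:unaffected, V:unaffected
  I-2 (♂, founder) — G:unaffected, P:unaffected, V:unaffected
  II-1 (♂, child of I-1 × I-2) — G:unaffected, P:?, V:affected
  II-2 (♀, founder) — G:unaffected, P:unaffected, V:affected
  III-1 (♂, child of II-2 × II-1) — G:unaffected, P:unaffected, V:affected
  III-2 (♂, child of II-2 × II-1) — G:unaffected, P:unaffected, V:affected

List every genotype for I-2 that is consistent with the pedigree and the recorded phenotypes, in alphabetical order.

G/I-1 un ·: GG|Gg
G/I-2 un ·: GG|Gg
G/II-1 un I-1×I-2: GG|Gg
G/II-2 un ·: GG|Gg
G/III-1 un II-2×II-1: GG|Gg
G/III-2 un II-2×II-1: GG|Gg
⇒ G over [I-1,I-2,II-1,II-2,III-1,III-2]: 44 consistent
P/I-1 un ·: PP|Pp
P/I-2 un ·: PP|Pp
P/II-1 ? I-1×I-2: PP|Pp|pp
P/II-2 un ·: PP|Pp
P/III-1 un II-2×II-1: PP|Pp
P/III-2 un II-2×II-1: PP|Pp
⇒ P over [I-1,I-2,II-1,II-2,III-1,III-2]: 46 consistent
V/I-1 un ·: Vv
V/I-2 un ·: Vv
V/II-1 aff I-1×I-2: vv
V/II-2 aff ·: vv
V/III-1 aff II-2×II-1: vv
V/III-2 aff II-2×II-1: vv
⇒ V over [I-1,I-2,II-1,II-2,III-1,III-2]: 1 consistent

I-2 ∈ {GG PP Vv, GG Pp Vv, Gg PP Vv, Gg Pp Vv}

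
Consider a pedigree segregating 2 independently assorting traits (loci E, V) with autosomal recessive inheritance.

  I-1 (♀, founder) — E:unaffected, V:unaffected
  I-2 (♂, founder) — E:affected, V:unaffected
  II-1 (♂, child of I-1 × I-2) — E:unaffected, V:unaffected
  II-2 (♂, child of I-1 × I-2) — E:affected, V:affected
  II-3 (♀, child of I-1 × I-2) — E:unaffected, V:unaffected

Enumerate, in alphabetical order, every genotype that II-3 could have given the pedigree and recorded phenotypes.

II-3 ∈ {Ee VV, Ee Vv}

E/I-1 un ·: Ee
E/I-2 aff ·: ee
E/II-1 un I-1×I-2: Ee
E/II-2 aff I-1×I-2: ee
E/II-3 un I-1×I-2: Ee
⇒ E over [I-1,I-2,II-1,II-2,II-3]: 1 consistent
V/I-1 un ·: Vv
V/I-2 un ·: Vv
V/II-1 un I-1×I-2: VV|Vv
V/II-2 aff I-1×I-2: vv
V/II-3 un I-1×I-2: VV|Vv
⇒ V over [I-1,I-2,II-1,II-2,II-3]: 4 consistent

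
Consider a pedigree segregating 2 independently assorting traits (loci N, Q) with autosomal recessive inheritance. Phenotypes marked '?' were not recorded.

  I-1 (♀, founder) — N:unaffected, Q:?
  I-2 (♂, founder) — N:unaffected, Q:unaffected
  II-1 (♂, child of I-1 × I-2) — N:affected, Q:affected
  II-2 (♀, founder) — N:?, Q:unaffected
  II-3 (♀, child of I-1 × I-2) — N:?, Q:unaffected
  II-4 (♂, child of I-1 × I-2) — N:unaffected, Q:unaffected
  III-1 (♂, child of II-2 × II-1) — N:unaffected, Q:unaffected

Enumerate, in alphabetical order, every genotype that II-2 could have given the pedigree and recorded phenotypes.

II-2 ∈ {NN QQ, NN Qq, Nn QQ, Nn Qq}

N/I-1 un ·: Nn
N/I-2 un ·: Nn
N/II-1 aff I-1×I-2: nn
N/II-2 ? ·: NN|Nn
N/II-3 ? I-1×I-2: NN|Nn|nn
N/II-4 un I-1×I-2: NN|Nn
N/III-1 un II-2×II-1: Nn
⇒ N over [I-1,I-2,II-1,II-2,II-3,II-4,III-1]: 12 consistent
Q/I-1 ? ·: Qq|qq
Q/I-2 un ·: Qq
Q/II-1 aff I-1×I-2: qq
Q/II-2 un ·: QQ|Qq
Q/II-3 un I-1×I-2: QQ|Qq
Q/II-4 un I-1×I-2: QQ|Qq
Q/III-1 un II-2×II-1: Qq
⇒ Q over [I-1,I-2,II-1,II-2,II-3,II-4,III-1]: 10 consistent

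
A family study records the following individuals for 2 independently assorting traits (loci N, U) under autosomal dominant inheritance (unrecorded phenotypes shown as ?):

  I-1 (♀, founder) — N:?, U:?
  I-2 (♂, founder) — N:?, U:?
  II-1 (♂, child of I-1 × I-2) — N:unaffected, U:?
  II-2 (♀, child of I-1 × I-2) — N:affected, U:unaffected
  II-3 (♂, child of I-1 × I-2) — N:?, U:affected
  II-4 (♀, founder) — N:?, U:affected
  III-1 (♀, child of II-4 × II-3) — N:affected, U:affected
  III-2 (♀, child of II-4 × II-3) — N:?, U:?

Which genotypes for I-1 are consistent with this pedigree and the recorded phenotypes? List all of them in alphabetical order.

I-1 ∈ {Nn Uu, Nn uu, nn Uu, nn uu}

N/I-1 ? ·: nn|Nn
N/I-2 ? ·: nn|Nn
N/II-1 un I-1×I-2: nn
N/II-2 aff I-1×I-2: Nn|NN
N/II-3 ? I-1×I-2: nn|Nn|NN
N/II-4 ? ·: nn|Nn|NN
N/III-1 aff II-4×II-3: Nn|NN
N/III-2 ? II-4×II-3: nn|Nn|NN
⇒ N over [I-1,I-2,II-1,II-2,II-3,II-4,III-1,III-2]: 72 consistent
U/I-1 ? ·: uu|Uu
U/I-2 ? ·: uu|Uu
U/II-1 ? I-1×I-2: uu|Uu|UU
U/II-2 un I-1×I-2: uu
U/II-3 aff I-1×I-2: Uu|UU
U/II-4 aff ·: Uu|UU
U/III-1 aff II-4×II-3: Uu|UU
U/III-2 ? II-4×II-3: uu|Uu|UU
⇒ U over [I-1,I-2,II-1,II-2,II-3,II-4,III-1,III-2]: 85 consistent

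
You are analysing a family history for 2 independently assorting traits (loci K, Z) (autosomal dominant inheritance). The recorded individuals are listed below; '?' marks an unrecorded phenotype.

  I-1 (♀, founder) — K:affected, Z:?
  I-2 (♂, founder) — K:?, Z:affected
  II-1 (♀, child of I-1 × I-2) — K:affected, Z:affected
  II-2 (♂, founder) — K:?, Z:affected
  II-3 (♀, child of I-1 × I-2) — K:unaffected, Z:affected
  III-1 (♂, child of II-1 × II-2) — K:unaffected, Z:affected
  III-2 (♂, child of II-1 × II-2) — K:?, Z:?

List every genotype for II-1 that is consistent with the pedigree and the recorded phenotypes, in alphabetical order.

II-1 ∈ {Kk ZZ, Kk Zz}

K/I-1 aff ·: Kk
K/I-2 ? ·: kk|Kk
K/II-1 aff I-1×I-2: Kk
K/II-2 ? ·: kk|Kk
K/II-3 un I-1×I-2: kk
K/III-1 un II-1×II-2: kk
K/III-2 ? II-1×II-2: kk|Kk|KK
⇒ K over [I-1,I-2,II-1,II-2,II-3,III-1,III-2]: 10 consistent
Z/I-1 ? ·: zz|Zz|ZZ
Z/I-2 aff ·: Zz|ZZ
Z/II-1 aff I-1×I-2: Zz|ZZ
Z/II-2 aff ·: Zz|ZZ
Z/II-3 aff I-1×I-2: Zz|ZZ
Z/III-1 aff II-1×II-2: Zz|ZZ
Z/III-2 ? II-1×II-2: zz|Zz|ZZ
⇒ Z over [I-1,I-2,II-1,II-2,II-3,III-1,III-2]: 115 consistent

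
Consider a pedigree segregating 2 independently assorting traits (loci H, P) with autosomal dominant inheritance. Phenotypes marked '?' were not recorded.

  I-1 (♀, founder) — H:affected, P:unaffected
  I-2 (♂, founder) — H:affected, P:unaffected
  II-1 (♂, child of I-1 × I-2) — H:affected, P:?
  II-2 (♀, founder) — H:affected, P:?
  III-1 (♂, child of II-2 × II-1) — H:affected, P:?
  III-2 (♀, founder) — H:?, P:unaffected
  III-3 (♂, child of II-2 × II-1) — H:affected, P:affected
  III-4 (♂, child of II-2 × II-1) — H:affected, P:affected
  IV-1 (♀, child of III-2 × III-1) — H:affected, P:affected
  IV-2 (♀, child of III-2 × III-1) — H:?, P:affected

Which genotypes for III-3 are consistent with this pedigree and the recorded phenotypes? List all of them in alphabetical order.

III-3 ∈ {HH Pp, Hh Pp}

H/I-1 aff ·: Hh|HH
H/I-2 aff ·: Hh|HH
H/II-1 aff I-1×I-2: Hh|HH
H/II-2 aff ·: Hh|HH
H/III-1 aff II-2×II-1: Hh|HH
H/III-2 ? ·: hh|Hh|HH
H/III-3 aff II-2×II-1: Hh|HH
H/III-4 aff II-2×II-1: Hh|HH
H/IV-1 aff III-2×III-1: Hh|HH
H/IV-2 ? III-2×III-1: hh|Hh|HH
⇒ H over [I-1,I-2,II-1,II-2,III-1,III-2,III-3,III-4,IV-1,IV-2]: 744 consistent
P/I-1 un ·: pp
P/I-2 un ·: pp
P/II-1 ? I-1×I-2: pp
P/II-2 ? ·: Pp|PP
P/III-1 ? II-2×II-1: Pp
P/III-2 un ·: pp
P/III-3 aff II-2×II-1: Pp
P/III-4 aff II-2×II-1: Pp
P/IV-1 aff III-2×III-1: Pp
P/IV-2 aff III-2×III-1: Pp
⇒ P over [I-1,I-2,II-1,II-2,III-1,III-2,III-3,III-4,IV-1,IV-2]: 2 consistent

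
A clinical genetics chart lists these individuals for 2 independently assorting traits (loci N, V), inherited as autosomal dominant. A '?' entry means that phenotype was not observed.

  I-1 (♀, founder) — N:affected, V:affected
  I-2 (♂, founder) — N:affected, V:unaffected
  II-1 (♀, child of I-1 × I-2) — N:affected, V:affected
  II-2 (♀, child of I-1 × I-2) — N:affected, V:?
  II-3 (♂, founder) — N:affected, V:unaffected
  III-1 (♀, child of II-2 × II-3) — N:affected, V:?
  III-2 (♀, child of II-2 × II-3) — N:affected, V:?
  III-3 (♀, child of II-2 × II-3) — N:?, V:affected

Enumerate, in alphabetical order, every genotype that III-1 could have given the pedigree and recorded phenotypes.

N/I-1 aff ·: Nn|NN
N/I-2 aff ·: Nn|NN
N/II-1 aff I-1×I-2: Nn|NN
N/II-2 aff I-1×I-2: Nn|NN
N/II-3 aff ·: Nn|NN
N/III-1 aff II-2×II-3: Nn|NN
N/III-2 aff II-2×II-3: Nn|NN
N/III-3 ? II-2×II-3: nn|Nn|NN
⇒ N over [I-1,I-2,II-1,II-2,II-3,III-1,III-2,III-3]: 183 consistent
V/I-1 aff ·: Vv|VV
V/I-2 un ·: vv
V/II-1 aff I-1×I-2: Vv
V/II-2 ? I-1×I-2: Vv
V/II-3 un ·: vv
V/III-1 ? II-2×II-3: vv|Vv
V/III-2 ? II-2×II-3: vv|Vv
V/III-3 aff II-2×II-3: Vv
⇒ V over [I-1,I-2,II-1,II-2,II-3,III-1,III-2,III-3]: 8 consistent

III-1 ∈ {NN Vv, NN vv, Nn Vv, Nn vv}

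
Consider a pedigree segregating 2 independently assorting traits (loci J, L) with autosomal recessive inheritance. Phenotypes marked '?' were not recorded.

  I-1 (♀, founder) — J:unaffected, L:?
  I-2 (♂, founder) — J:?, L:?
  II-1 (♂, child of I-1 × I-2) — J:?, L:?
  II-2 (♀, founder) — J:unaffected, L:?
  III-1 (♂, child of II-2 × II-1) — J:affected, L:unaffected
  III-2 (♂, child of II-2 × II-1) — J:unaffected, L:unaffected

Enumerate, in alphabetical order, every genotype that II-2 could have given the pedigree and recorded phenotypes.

II-2 ∈ {Jj LL, Jj Ll, Jj ll}

J/I-1 un ·: JJ|Jj
J/I-2 ? ·: JJ|Jj|jj
J/II-1 ? I-1×I-2: Jj|jj
J/II-2 un ·: Jj
J/III-1 aff II-2×II-1: jj
J/III-2 un II-2×II-1: JJ|Jj
⇒ J over [I-1,I-2,II-1,II-2,III-1,III-2]: 12 consistent
L/I-1 ? ·: LL|Ll|ll
L/I-2 ? ·: LL|Ll|ll
L/II-1 ? I-1×I-2: LL|Ll|ll
L/II-2 ? ·: LL|Ll|ll
L/III-1 un II-2×II-1: LL|Ll
L/III-2 un II-2×II-1: LL|Ll
⇒ L over [I-1,I-2,II-1,II-2,III-1,III-2]: 95 consistent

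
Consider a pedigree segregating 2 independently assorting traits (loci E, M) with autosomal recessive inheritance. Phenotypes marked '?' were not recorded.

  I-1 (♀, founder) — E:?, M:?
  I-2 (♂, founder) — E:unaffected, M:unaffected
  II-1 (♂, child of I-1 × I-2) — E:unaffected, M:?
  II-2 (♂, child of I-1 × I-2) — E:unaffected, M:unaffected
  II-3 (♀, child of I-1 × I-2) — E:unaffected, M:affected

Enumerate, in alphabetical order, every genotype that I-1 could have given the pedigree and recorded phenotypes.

I-1 ∈ {EE Mm, EE mm, Ee Mm, Ee mm, ee Mm, ee mm}

E/I-1 ? ·: EE|Ee|ee
E/I-2 un ·: EE|Ee
E/II-1 un I-1×I-2: EE|Ee
E/II-2 un I-1×I-2: EE|Ee
E/II-3 un I-1×I-2: EE|Ee
⇒ E over [I-1,I-2,II-1,II-2,II-3]: 27 consistent
M/I-1 ? ·: Mm|mm
M/I-2 un ·: Mm
M/II-1 ? I-1×I-2: MM|Mm|mm
M/II-2 un I-1×I-2: MM|Mm
M/II-3 aff I-1×I-2: mm
⇒ M over [I-1,I-2,II-1,II-2,II-3]: 8 consistent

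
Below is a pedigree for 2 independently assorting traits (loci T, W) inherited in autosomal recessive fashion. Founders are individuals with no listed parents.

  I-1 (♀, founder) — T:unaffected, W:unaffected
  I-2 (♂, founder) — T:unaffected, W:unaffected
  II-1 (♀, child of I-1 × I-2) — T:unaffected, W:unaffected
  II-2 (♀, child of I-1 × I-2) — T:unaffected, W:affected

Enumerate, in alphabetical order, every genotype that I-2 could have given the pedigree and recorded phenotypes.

T/I-1 un ·: TT|Tt
T/I-2 un ·: TT|Tt
T/II-1 un I-1×I-2: TT|Tt
T/II-2 un I-1×I-2: TT|Tt
⇒ T over [I-1,I-2,II-1,II-2]: 13 consistent
W/I-1 un ·: Ww
W/I-2 un ·: Ww
W/II-1 un I-1×I-2: WW|Ww
W/II-2 aff I-1×I-2: ww
⇒ W over [I-1,I-2,II-1,II-2]: 2 consistent

I-2 ∈ {TT Ww, Tt Ww}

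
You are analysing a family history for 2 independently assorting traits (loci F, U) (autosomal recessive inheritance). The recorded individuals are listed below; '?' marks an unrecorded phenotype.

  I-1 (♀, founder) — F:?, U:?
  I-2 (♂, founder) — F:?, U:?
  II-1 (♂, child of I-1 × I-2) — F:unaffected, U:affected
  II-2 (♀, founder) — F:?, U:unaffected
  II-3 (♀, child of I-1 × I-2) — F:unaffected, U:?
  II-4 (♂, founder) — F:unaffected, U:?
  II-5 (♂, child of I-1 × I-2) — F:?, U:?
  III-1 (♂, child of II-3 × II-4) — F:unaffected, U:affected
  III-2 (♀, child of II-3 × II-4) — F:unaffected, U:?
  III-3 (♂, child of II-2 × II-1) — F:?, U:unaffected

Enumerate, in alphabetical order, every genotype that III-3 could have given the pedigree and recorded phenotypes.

F/I-1 ? ·: FF|Ff|ff
F/I-2 ? ·: FF|Ff|ff
F/II-1 un I-1×I-2: FF|Ff
F/II-2 ? ·: FF|Ff|ff
F/II-3 un I-1×I-2: FF|Ff
F/II-4 un ·: FF|Ff
F/II-5 ? I-1×I-2: FF|Ff|ff
F/III-1 un II-3×II-4: FF|Ff
F/III-2 un II-3×II-4: FF|Ff
F/III-3 ? II-2×II-1: FF|Ff|ff
⇒ F over [I-1,I-2,II-1,II-2,II-3,II-4,II-5,III-1,III-2,III-3]: 1357 consistent
U/I-1 ? ·: Uu|uu
U/I-2 ? ·: Uu|uu
U/II-1 aff I-1×I-2: uu
U/II-2 un ·: UU|Uu
U/II-3 ? I-1×I-2: Uu|uu
U/II-4 ? ·: Uu|uu
U/II-5 ? I-1×I-2: UU|Uu|uu
U/III-1 aff II-3×II-4: uu
U/III-2 ? II-3×II-4: UU|Uu|uu
U/III-3 un II-2×II-1: Uu
⇒ U over [I-1,I-2,II-1,II-2,II-3,II-4,II-5,III-1,III-2,III-3]: 118 consistent

III-3 ∈ {FF Uu, Ff Uu, ff Uu}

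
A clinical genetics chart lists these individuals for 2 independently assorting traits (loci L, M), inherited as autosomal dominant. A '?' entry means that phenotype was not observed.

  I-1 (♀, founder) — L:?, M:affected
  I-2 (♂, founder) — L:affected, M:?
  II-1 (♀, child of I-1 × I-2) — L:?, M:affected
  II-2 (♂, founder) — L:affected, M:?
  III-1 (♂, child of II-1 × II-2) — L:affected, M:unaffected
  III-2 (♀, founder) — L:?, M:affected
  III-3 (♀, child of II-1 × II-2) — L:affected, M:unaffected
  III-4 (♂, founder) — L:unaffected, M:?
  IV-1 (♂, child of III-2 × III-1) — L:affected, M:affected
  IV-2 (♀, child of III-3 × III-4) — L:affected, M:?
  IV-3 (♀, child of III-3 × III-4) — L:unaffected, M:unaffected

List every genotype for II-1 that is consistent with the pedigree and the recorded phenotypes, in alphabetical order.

L/I-1 ? ·: ll|Ll|LL
L/I-2 aff ·: Ll|LL
L/II-1 ? I-1×I-2: ll|Ll|LL
L/II-2 aff ·: Ll|LL
L/III-1 aff II-1×II-2: Ll|LL
L/III-2 ? ·: ll|Ll|LL
L/III-3 aff II-1×II-2: Ll
L/III-4 un ·: ll
L/IV-1 aff III-2×III-1: Ll|LL
L/IV-2 aff III-3×III-4: Ll
L/IV-3 un III-3×III-4: ll
⇒ L over [I-1,I-2,II-1,II-2,III-1,III-2,III-3,III-4,IV-1,IV-2,IV-3]: 146 consistent
M/I-1 aff ·: Mm|MM
M/I-2 ? ·: mm|Mm|MM
M/II-1 aff I-1×I-2: Mm
M/II-2 ? ·: mm|Mm
M/III-1 un II-1×II-2: mm
M/III-2 aff ·: Mm|MM
M/III-3 un II-1×II-2: mm
M/III-4 ? ·: mm|Mm
M/IV-1 aff III-2×III-1: Mm
M/IV-2 ? III-3×III-4: mm|Mm
M/IV-3 un III-3×III-4: mm
⇒ M over [I-1,I-2,II-1,II-2,III-1,III-2,III-3,III-4,IV-1,IV-2,IV-3]: 60 consistent

II-1 ∈ {LL Mm, Ll Mm, ll Mm}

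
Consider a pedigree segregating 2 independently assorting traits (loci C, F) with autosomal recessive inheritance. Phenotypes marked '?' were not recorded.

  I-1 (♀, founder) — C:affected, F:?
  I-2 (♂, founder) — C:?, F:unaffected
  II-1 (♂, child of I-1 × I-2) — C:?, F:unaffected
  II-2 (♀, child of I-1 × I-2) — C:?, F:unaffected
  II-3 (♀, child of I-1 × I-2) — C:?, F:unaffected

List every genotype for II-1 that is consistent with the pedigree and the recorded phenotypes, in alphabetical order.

C/I-1 aff ·: cc
C/I-2 ? ·: CC|Cc|cc
C/II-1 ? I-1×I-2: Cc|cc
C/II-2 ? I-1×I-2: Cc|cc
C/II-3 ? I-1×I-2: Cc|cc
⇒ C over [I-1,I-2,II-1,II-2,II-3]: 10 consistent
F/I-1 ? ·: FF|Ff|ff
F/I-2 un ·: FF|Ff
F/II-1 un I-1×I-2: FF|Ff
F/II-2 un I-1×I-2: FF|Ff
F/II-3 un I-1×I-2: FF|Ff
⇒ F over [I-1,I-2,II-1,II-2,II-3]: 27 consistent

II-1 ∈ {Cc FF, Cc Ff, cc FF, cc Ff}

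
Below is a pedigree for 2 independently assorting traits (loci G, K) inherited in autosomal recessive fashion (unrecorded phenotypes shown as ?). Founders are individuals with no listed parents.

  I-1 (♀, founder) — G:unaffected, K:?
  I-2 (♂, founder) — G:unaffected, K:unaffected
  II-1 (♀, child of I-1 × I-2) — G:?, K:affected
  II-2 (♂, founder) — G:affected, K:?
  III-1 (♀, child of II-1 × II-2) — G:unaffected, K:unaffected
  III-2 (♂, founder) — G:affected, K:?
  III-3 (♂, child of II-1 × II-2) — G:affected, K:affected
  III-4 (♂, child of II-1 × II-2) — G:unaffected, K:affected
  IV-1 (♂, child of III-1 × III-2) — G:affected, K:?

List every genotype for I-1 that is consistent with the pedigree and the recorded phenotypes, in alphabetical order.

G/I-1 un ·: GG|Gg
G/I-2 un ·: GG|Gg
G/II-1 ? I-1×I-2: Gg
G/II-2 aff ·: gg
G/III-1 un II-1×II-2: Gg
G/III-2 aff ·: gg
G/III-3 aff II-1×II-2: gg
G/III-4 un II-1×II-2: Gg
G/IV-1 aff III-1×III-2: gg
⇒ G over [I-1,I-2,II-1,II-2,III-1,III-2,III-3,III-4,IV-1]: 3 consistent
K/I-1 ? ·: Kk|kk
K/I-2 un ·: Kk
K/II-1 aff I-1×I-2: kk
K/II-2 ? ·: Kk
K/III-1 un II-1×II-2: Kk
K/III-2 ? ·: KK|Kk|kk
K/III-3 aff II-1×II-2: kk
K/III-4 aff II-1×II-2: kk
K/IV-1 ? III-1×III-2: KK|Kk|kk
⇒ K over [I-1,I-2,II-1,II-2,III-1,III-2,III-3,III-4,IV-1]: 14 consistent

I-1 ∈ {GG Kk, GG kk, Gg Kk, Gg kk}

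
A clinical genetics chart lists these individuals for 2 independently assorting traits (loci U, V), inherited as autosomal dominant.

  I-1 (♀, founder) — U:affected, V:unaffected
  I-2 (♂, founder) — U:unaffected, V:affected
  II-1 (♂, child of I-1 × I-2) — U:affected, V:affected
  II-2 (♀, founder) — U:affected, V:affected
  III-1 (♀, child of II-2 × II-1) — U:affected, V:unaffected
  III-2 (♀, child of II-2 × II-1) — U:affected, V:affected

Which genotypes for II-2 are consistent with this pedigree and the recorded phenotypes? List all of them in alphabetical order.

II-2 ∈ {UU Vv, Uu Vv}

U/I-1 aff ·: Uu|UU
U/I-2 un ·: uu
U/II-1 aff I-1×I-2: Uu
U/II-2 aff ·: Uu|UU
U/III-1 aff II-2×II-1: Uu|UU
U/III-2 aff II-2×II-1: Uu|UU
⇒ U over [I-1,I-2,II-1,II-2,III-1,III-2]: 16 consistent
V/I-1 un ·: vv
V/I-2 aff ·: Vv|VV
V/II-1 aff I-1×I-2: Vv
V/II-2 aff ·: Vv
V/III-1 un II-2×II-1: vv
V/III-2 aff II-2×II-1: Vv|VV
⇒ V over [I-1,I-2,II-1,II-2,III-1,III-2]: 4 consistent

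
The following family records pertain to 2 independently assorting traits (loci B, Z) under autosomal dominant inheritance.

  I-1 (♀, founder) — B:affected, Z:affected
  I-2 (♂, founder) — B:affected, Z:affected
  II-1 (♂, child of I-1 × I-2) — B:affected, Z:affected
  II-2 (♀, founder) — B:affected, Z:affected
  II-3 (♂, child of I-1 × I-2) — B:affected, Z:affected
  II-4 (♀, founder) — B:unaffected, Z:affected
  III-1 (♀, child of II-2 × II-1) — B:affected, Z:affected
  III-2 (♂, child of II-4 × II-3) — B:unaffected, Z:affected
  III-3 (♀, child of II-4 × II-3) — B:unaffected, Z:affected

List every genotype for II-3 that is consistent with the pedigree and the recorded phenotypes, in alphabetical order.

II-3 ∈ {Bb ZZ, Bb Zz}

B/I-1 aff ·: Bb|BB
B/I-2 aff ·: Bb|BB
B/II-1 aff I-1×I-2: Bb|BB
B/II-2 aff ·: Bb|BB
B/II-3 aff I-1×I-2: Bb
B/II-4 un ·: bb
B/III-1 aff II-2×II-1: Bb|BB
B/III-2 un II-4×II-3: bb
B/III-3 un II-4×II-3: bb
⇒ B over [I-1,I-2,II-1,II-2,II-3,II-4,III-1,III-2,III-3]: 21 consistent
Z/I-1 aff ·: Zz|ZZ
Z/I-2 aff ·: Zz|ZZ
Z/II-1 aff I-1×I-2: Zz|ZZ
Z/II-2 aff ·: Zz|ZZ
Z/II-3 aff I-1×I-2: Zz|ZZ
Z/II-4 aff ·: Zz|ZZ
Z/III-1 aff II-2×II-1: Zz|ZZ
Z/III-2 aff II-4×II-3: Zz|ZZ
Z/III-3 aff II-4×II-3: Zz|ZZ
⇒ Z over [I-1,I-2,II-1,II-2,II-3,II-4,III-1,III-2,III-3]: 288 consistent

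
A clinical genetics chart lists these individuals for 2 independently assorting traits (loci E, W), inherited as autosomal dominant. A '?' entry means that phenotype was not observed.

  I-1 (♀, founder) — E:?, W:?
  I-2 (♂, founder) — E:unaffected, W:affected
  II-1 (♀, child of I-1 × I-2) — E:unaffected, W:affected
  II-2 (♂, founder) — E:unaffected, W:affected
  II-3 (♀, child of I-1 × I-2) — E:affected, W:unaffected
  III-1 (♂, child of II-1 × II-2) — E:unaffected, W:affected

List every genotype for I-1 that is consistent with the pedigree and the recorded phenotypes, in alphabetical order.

I-1 ∈ {Ee Ww, Ee ww}

E/I-1 ? ·: Ee
E/I-2 un ·: ee
E/II-1 un I-1×I-2: ee
E/II-2 un ·: ee
E/II-3 aff I-1×I-2: Ee
E/III-1 un II-1×II-2: ee
⇒ E over [I-1,I-2,II-1,II-2,II-3,III-1]: 1 consistent
W/I-1 ? ·: ww|Ww
W/I-2 aff ·: Ww
W/II-1 aff I-1×I-2: Ww|WW
W/II-2 aff ·: Ww|WW
W/II-3 un I-1×I-2: ww
W/III-1 aff II-1×II-2: Ww|WW
⇒ W over [I-1,I-2,II-1,II-2,II-3,III-1]: 11 consistent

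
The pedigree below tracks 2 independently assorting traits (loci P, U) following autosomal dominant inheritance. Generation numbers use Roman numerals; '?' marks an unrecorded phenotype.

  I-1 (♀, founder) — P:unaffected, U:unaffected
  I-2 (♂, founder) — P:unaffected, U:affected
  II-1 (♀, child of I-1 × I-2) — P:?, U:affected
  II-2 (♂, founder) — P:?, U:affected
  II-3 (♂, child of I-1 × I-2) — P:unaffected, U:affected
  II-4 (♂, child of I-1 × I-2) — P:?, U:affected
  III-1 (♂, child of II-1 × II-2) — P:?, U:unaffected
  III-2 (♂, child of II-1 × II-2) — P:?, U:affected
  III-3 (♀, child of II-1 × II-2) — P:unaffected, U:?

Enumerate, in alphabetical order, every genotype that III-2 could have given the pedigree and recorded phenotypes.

III-2 ∈ {Pp UU, Pp Uu, pp UU, pp Uu}

P/I-1 un ·: pp
P/I-2 un ·: pp
P/II-1 ? I-1×I-2: pp
P/II-2 ? ·: pp|Pp
P/II-3 un I-1×I-2: pp
P/II-4 ? I-1×I-2: pp
P/III-1 ? II-1×II-2: pp|Pp
P/III-2 ? II-1×II-2: pp|Pp
P/III-3 un II-1×II-2: pp
⇒ P over [I-1,I-2,II-1,II-2,II-3,II-4,III-1,III-2,III-3]: 5 consistent
U/I-1 un ·: uu
U/I-2 aff ·: Uu|UU
U/II-1 aff I-1×I-2: Uu
U/II-2 aff ·: Uu
U/II-3 aff I-1×I-2: Uu
U/II-4 aff I-1×I-2: Uu
U/III-1 un II-1×II-2: uu
U/III-2 aff II-1×II-2: Uu|UU
U/III-3 ? II-1×II-2: uu|Uu|UU
⇒ U over [I-1,I-2,II-1,II-2,II-3,II-4,III-1,III-2,III-3]: 12 consistent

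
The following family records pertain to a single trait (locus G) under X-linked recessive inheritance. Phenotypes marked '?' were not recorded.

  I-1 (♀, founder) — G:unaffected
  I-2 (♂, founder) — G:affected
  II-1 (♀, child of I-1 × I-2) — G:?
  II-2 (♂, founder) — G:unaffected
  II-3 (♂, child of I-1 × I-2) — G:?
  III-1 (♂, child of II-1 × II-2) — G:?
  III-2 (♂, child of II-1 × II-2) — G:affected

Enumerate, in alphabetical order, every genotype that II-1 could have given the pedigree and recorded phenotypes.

II-1 ∈ {X^GX^g, X^gX^g}

G/I-1 un ·: X^GX^G|X^GX^g
G/I-2 aff ·: X^gY
G/II-1 ? I-1×I-2: X^GX^g|X^gX^g
G/II-2 un ·: X^GY
G/II-3 ? I-1×I-2: X^GY|X^gY
G/III-1 ? II-1×II-2: X^GY|X^gY
G/III-2 aff II-1×II-2: X^gY
⇒ G over [I-1,I-2,II-1,II-2,II-3,III-1,III-2]: 8 consistent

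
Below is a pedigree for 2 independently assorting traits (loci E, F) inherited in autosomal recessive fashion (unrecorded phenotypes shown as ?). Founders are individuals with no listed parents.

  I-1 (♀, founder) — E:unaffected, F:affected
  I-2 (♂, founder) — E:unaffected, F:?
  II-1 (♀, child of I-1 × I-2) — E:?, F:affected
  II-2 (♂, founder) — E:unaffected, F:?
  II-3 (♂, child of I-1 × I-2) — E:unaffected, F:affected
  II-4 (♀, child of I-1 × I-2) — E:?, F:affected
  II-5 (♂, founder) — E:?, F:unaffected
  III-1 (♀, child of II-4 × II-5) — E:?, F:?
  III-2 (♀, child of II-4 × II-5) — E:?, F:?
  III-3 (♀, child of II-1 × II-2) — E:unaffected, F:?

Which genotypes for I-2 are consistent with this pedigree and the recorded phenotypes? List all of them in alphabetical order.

I-2 ∈ {EE Ff, EE ff, Ee Ff, Ee ff}

E/I-1 un ·: EE|Ee
E/I-2 un ·: EE|Ee
E/II-1 ? I-1×I-2: EE|Ee|ee
E/II-2 un ·: EE|Ee
E/II-3 un I-1×I-2: EE|Ee
E/II-4 ? I-1×I-2: EE|Ee|ee
E/II-5 ? ·: EE|Ee|ee
E/III-1 ? II-4×II-5: EE|Ee|ee
E/III-2 ? II-4×II-5: EE|Ee|ee
E/III-3 un II-1×II-2: EE|Ee
⇒ E over [I-1,I-2,II-1,II-2,II-3,II-4,II-5,III-1,III-2,III-3]: 1184 consistent
F/I-1 aff ·: ff
F/I-2 ? ·: Ff|ff
F/II-1 aff I-1×I-2: ff
F/II-2 ? ·: FF|Ff|ff
F/II-3 aff I-1×I-2: ff
F/II-4 aff I-1×I-2: ff
F/II-5 un ·: FF|Ff
F/III-1 ? II-4×II-5: Ff|ff
F/III-2 ? II-4×II-5: Ff|ff
F/III-3 ? II-1×II-2: Ff|ff
⇒ F over [I-1,I-2,II-1,II-2,II-3,II-4,II-5,III-1,III-2,III-3]: 40 consistent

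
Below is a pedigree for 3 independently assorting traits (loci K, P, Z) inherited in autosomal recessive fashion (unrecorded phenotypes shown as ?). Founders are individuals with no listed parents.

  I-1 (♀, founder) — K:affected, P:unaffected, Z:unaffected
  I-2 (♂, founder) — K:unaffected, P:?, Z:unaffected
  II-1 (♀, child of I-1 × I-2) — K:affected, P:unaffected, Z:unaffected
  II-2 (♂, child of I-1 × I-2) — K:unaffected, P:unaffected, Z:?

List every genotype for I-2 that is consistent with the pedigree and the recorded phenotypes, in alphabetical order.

K/I-1 aff ·: kk
K/I-2 un ·: Kk
K/II-1 aff I-1×I-2: kk
K/II-2 un I-1×I-2: Kk
⇒ K over [I-1,I-2,II-1,II-2]: 1 consistent
P/I-1 un ·: PP|Pp
P/I-2 ? ·: PP|Pp|pp
P/II-1 un I-1×I-2: PP|Pp
P/II-2 un I-1×I-2: PP|Pp
⇒ P over [I-1,I-2,II-1,II-2]: 15 consistent
Z/I-1 un ·: ZZ|Zz
Z/I-2 un ·: ZZ|Zz
Z/II-1 un I-1×I-2: ZZ|Zz
Z/II-2 ? I-1×I-2: ZZ|Zz|zz
⇒ Z over [I-1,I-2,II-1,II-2]: 15 consistent

I-2 ∈ {Kk PP ZZ, Kk PP Zz, Kk Pp ZZ, Kk Pp Zz, Kk pp ZZ, Kk pp Zz}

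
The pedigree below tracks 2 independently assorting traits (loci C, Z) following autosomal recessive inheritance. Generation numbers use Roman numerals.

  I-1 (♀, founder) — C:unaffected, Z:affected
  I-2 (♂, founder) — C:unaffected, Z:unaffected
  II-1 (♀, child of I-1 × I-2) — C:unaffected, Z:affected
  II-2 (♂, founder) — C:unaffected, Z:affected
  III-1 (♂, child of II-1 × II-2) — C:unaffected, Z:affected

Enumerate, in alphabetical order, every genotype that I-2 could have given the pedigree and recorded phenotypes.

C/I-1 un ·: CC|Cc
C/I-2 un ·: CC|Cc
C/II-1 un I-1×I-2: CC|Cc
C/II-2 un ·: CC|Cc
C/III-1 un II-1×II-2: CC|Cc
⇒ C over [I-1,I-2,II-1,II-2,III-1]: 24 consistent
Z/I-1 aff ·: zz
Z/I-2 un ·: Zz
Z/II-1 aff I-1×I-2: zz
Z/II-2 aff ·: zz
Z/III-1 aff II-1×II-2: zz
⇒ Z over [I-1,I-2,II-1,II-2,III-1]: 1 consistent

I-2 ∈ {CC Zz, Cc Zz}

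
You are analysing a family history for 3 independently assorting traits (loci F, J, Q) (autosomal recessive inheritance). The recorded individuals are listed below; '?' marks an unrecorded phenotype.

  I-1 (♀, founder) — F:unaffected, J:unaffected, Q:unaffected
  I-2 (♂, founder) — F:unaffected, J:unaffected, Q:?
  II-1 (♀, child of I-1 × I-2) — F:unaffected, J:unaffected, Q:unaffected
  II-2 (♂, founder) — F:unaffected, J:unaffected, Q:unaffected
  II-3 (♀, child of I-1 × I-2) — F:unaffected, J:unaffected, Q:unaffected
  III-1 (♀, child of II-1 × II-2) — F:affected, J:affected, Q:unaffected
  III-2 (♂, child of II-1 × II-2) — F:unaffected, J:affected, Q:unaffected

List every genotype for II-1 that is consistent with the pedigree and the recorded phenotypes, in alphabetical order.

F/I-1 un ·: FF|Ff
F/I-2 un ·: FF|Ff
F/II-1 un I-1×I-2: Ff
F/II-2 un ·: Ff
F/II-3 un I-1×I-2: FF|Ff
F/III-1 aff II-1×II-2: ff
F/III-2 un II-1×II-2: FF|Ff
⇒ F over [I-1,I-2,II-1,II-2,II-3,III-1,III-2]: 12 consistent
J/I-1 un ·: JJ|Jj
J/I-2 un ·: JJ|Jj
J/II-1 un I-1×I-2: Jj
J/II-2 un ·: Jj
J/II-3 un I-1×I-2: JJ|Jj
J/III-1 aff II-1×II-2: jj
J/III-2 aff II-1×II-2: jj
⇒ J over [I-1,I-2,II-1,II-2,II-3,III-1,III-2]: 6 consistent
Q/I-1 un ·: QQ|Qq
Q/I-2 ? ·: QQ|Qq|qq
Q/II-1 un I-1×I-2: QQ|Qq
Q/II-2 un ·: QQ|Qq
Q/II-3 un I-1×I-2: QQ|Qq
Q/III-1 un II-1×II-2: QQ|Qq
Q/III-2 un II-1×II-2: QQ|Qq
⇒ Q over [I-1,I-2,II-1,II-2,II-3,III-1,III-2]: 99 consistent

II-1 ∈ {Ff Jj QQ, Ff Jj Qq}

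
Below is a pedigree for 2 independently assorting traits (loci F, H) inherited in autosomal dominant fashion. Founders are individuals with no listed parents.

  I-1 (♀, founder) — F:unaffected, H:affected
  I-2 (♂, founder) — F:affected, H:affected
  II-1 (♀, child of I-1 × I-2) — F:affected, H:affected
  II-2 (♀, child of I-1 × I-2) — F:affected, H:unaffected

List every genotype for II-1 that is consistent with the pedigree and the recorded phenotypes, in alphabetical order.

F/I-1 un ·: ff
F/I-2 aff ·: Ff|FF
F/II-1 aff I-1×I-2: Ff
F/II-2 aff I-1×I-2: Ff
⇒ F over [I-1,I-2,II-1,II-2]: 2 consistent
H/I-1 aff ·: Hh
H/I-2 aff ·: Hh
H/II-1 aff I-1×I-2: Hh|HH
H/II-2 un I-1×I-2: hh
⇒ H over [I-1,I-2,II-1,II-2]: 2 consistent

II-1 ∈ {Ff HH, Ff Hh}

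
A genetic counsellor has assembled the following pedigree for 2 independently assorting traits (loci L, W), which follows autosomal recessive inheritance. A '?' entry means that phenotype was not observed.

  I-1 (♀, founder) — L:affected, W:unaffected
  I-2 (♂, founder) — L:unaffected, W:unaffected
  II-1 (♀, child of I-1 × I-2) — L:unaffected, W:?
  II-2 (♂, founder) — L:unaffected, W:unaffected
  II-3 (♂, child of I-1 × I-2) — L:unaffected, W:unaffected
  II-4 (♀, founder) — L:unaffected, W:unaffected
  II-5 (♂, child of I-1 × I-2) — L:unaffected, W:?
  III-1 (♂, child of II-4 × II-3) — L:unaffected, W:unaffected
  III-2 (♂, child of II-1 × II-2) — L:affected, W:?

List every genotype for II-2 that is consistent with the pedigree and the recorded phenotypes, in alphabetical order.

L/I-1 aff ·: ll
L/I-2 un ·: LL|Ll
L/II-1 un I-1×I-2: Ll
L/II-2 un ·: Ll
L/II-3 un I-1×I-2: Ll
L/II-4 un ·: LL|Ll
L/II-5 un I-1×I-2: Ll
L/III-1 un II-4×II-3: LL|Ll
L/III-2 aff II-1×II-2: ll
⇒ L over [I-1,I-2,II-1,II-2,II-3,II-4,II-5,III-1,III-2]: 8 consistent
W/I-1 un ·: WW|Ww
W/I-2 un ·: WW|Ww
W/II-1 ? I-1×I-2: WW|Ww|ww
W/II-2 un ·: WW|Ww
W/II-3 un I-1×I-2: WW|Ww
W/II-4 un ·: WW|Ww
W/II-5 ? I-1×I-2: WW|Ww|ww
W/III-1 un II-4×II-3: WW|Ww
W/III-2 ? II-1×II-2: WW|Ww|ww
⇒ W over [I-1,I-2,II-1,II-2,II-3,II-4,II-5,III-1,III-2]: 464 consistent

II-2 ∈ {Ll WW, Ll Ww}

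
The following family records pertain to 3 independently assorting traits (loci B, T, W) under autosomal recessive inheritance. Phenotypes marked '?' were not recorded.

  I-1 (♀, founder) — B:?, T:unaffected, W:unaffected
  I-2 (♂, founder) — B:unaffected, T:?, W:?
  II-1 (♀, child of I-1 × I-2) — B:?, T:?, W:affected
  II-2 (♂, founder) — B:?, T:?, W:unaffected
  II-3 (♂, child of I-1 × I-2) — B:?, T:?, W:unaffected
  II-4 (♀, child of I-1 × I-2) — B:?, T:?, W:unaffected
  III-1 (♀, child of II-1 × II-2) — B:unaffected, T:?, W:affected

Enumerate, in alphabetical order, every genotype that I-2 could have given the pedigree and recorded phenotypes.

B/I-1 ? ·: BB|Bb|bb
B/I-2 un ·: BB|Bb
B/II-1 ? I-1×I-2: BB|Bb|bb
B/II-2 ? ·: BB|Bb|bb
B/II-3 ? I-1×I-2: BB|Bb|bb
B/II-4 ? I-1×I-2: BB|Bb|bb
B/III-1 un II-1×II-2: BB|Bb
⇒ B over [I-1,I-2,II-1,II-2,II-3,II-4,III-1]: 208 consistent
T/I-1 un ·: TT|Tt
T/I-2 ? ·: TT|Tt|tt
T/II-1 ? I-1×I-2: TT|Tt|tt
T/II-2 ? ·: TT|Tt|tt
T/II-3 ? I-1×I-2: TT|Tt|tt
T/II-4 ? I-1×I-2: TT|Tt|tt
T/III-1 ? II-1×II-2: TT|Tt|tt
⇒ T over [I-1,I-2,II-1,II-2,II-3,II-4,III-1]: 278 consistent
W/I-1 un ·: Ww
W/I-2 ? ·: Ww|ww
W/II-1 aff I-1×I-2: ww
W/II-2 un ·: Ww
W/II-3 un I-1×I-2: WW|Ww
W/II-4 un I-1×I-2: WW|Ww
W/III-1 aff II-1×II-2: ww
⇒ W over [I-1,I-2,II-1,II-2,II-3,II-4,III-1]: 5 consistent

I-2 ∈ {BB TT Ww, BB TT ww, BB Tt Ww, BB Tt ww, BB tt Ww, BB tt ww, Bb TT Ww, Bb TT ww, Bb Tt Ww, Bb Tt ww, Bb tt Ww, Bb tt ww}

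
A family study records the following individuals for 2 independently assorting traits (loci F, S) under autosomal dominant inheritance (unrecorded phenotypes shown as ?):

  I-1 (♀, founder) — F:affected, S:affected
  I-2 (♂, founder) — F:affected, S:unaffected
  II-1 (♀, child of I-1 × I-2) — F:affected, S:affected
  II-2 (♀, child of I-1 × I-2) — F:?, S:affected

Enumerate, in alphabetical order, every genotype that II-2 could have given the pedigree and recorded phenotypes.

II-2 ∈ {FF Ss, Ff Ss, ff Ss}

F/I-1 aff ·: Ff|FF
F/I-2 aff ·: Ff|FF
F/II-1 aff I-1×I-2: Ff|FF
F/II-2 ? I-1×I-2: ff|Ff|FF
⇒ F over [I-1,I-2,II-1,II-2]: 15 consistent
S/I-1 aff ·: Ss|SS
S/I-2 un ·: ss
S/II-1 aff I-1×I-2: Ss
S/II-2 aff I-1×I-2: Ss
⇒ S over [I-1,I-2,II-1,II-2]: 2 consistent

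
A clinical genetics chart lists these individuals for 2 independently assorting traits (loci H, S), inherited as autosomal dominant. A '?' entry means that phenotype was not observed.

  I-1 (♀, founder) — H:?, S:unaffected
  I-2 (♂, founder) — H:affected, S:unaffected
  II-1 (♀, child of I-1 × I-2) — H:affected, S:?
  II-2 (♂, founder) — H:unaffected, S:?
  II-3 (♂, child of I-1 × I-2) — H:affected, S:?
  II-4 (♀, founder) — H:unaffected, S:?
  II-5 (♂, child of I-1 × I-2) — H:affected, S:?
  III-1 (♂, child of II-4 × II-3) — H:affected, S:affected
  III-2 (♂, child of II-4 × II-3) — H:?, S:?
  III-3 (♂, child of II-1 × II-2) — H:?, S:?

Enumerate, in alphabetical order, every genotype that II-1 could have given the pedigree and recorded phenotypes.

II-1 ∈ {HH ss, Hh ss}

H/I-1 ? ·: hh|Hh|HH
H/I-2 aff ·: Hh|HH
H/II-1 aff I-1×I-2: Hh|HH
H/II-2 un ·: hh
H/II-3 aff I-1×I-2: Hh|HH
H/II-4 un ·: hh
H/II-5 aff I-1×I-2: Hh|HH
H/III-1 aff II-4×II-3: Hh
H/III-2 ? II-4×II-3: hh|Hh
H/III-3 ? II-1×II-2: hh|Hh
⇒ H over [I-1,I-2,II-1,II-2,II-3,II-4,II-5,III-1,III-2,III-3]: 63 consistent
S/I-1 un ·: ss
S/I-2 un ·: ss
S/II-1 ? I-1×I-2: ss
S/II-2 ? ·: ss|Ss|SS
S/II-3 ? I-1×I-2: ss
S/II-4 ? ·: Ss|SS
S/II-5 ? I-1×I-2: ss
S/III-1 aff II-4×II-3: Ss
S/III-2 ? II-4×II-3: ss|Ss
S/III-3 ? II-1×II-2: ss|Ss
⇒ S over [I-1,I-2,II-1,II-2,II-3,II-4,II-5,III-1,III-2,III-3]: 12 consistent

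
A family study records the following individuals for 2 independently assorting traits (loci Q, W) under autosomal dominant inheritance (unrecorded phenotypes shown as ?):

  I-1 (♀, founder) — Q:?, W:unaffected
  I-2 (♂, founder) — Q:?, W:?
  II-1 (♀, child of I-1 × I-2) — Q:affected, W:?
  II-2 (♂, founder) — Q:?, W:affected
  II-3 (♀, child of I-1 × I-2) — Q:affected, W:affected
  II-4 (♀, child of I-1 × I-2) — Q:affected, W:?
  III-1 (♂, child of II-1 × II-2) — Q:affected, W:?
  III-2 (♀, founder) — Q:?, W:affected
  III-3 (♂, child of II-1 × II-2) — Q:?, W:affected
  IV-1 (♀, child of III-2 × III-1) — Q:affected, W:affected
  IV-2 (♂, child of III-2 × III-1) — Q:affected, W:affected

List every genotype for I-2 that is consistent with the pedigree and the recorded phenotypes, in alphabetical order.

Q/I-1 ? ·: qq|Qq|QQ
Q/I-2 ? ·: qq|Qq|QQ
Q/II-1 aff I-1×I-2: Qq|QQ
Q/II-2 ? ·: qq|Qq|QQ
Q/II-3 aff I-1×I-2: Qq|QQ
Q/II-4 aff I-1×I-2: Qq|QQ
Q/III-1 aff II-1×II-2: Qq|QQ
Q/III-2 ? ·: qq|Qq|QQ
Q/III-3 ? II-1×II-2: qq|Qq|QQ
Q/IV-1 aff III-2×III-1: Qq|QQ
Q/IV-2 aff III-2×III-1: Qq|QQ
⇒ Q over [I-1,I-2,II-1,II-2,II-3,II-4,III-1,III-2,III-3,IV-1,IV-2]: 2073 consistent
W/I-1 un ·: ww
W/I-2 ? ·: Ww|WW
W/II-1 ? I-1×I-2: ww|Ww
W/II-2 aff ·: Ww|WW
W/II-3 aff I-1×I-2: Ww
W/II-4 ? I-1×I-2: ww|Ww
W/III-1 ? II-1×II-2: ww|Ww|WW
W/III-2 aff ·: Ww|WW
W/III-3 aff II-1×II-2: Ww|WW
W/IV-1 aff III-2×III-1: Ww|WW
W/IV-2 aff III-2×III-1: Ww|WW
⇒ W over [I-1,I-2,II-1,II-2,II-3,II-4,III-1,III-2,III-3,IV-1,IV-2]: 204 consistent

I-2 ∈ {QQ WW, QQ Ww, Qq WW, Qq Ww, qq WW, qq Ww}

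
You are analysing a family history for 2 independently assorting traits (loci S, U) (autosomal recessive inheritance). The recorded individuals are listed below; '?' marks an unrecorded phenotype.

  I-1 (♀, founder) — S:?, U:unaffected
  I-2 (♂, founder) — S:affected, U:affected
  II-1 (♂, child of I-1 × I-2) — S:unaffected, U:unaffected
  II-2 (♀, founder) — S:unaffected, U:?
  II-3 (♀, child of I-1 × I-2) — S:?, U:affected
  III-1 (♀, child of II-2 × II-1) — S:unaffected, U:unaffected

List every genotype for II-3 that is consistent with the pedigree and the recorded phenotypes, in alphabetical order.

II-3 ∈ {Ss uu, ss uu}

S/I-1 ? ·: SS|Ss
S/I-2 aff ·: ss
S/II-1 un I-1×I-2: Ss
S/II-2 un ·: SS|Ss
S/II-3 ? I-1×I-2: Ss|ss
S/III-1 un II-2×II-1: SS|Ss
⇒ S over [I-1,I-2,II-1,II-2,II-3,III-1]: 12 consistent
U/I-1 un ·: Uu
U/I-2 aff ·: uu
U/II-1 un I-1×I-2: Uu
U/II-2 ? ·: UU|Uu|uu
U/II-3 aff I-1×I-2: uu
U/III-1 un II-2×II-1: UU|Uu
⇒ U over [I-1,I-2,II-1,II-2,II-3,III-1]: 5 consistent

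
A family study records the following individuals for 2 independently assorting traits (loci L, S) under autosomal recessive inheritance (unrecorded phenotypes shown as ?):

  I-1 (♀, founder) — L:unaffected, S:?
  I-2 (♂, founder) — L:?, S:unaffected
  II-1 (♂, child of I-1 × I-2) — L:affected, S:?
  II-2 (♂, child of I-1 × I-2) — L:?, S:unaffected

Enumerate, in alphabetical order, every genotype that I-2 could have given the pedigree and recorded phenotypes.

L/I-1 un ·: Ll
L/I-2 ? ·: Ll|ll
L/II-1 aff I-1×I-2: ll
L/II-2 ? I-1×I-2: LL|Ll|ll
⇒ L over [I-1,I-2,II-1,II-2]: 5 consistent
S/I-1 ? ·: SS|Ss|ss
S/I-2 un ·: SS|Ss
S/II-1 ? I-1×I-2: SS|Ss|ss
S/II-2 un I-1×I-2: SS|Ss
⇒ S over [I-1,I-2,II-1,II-2]: 18 consistent

I-2 ∈ {Ll SS, Ll Ss, ll SS, ll Ss}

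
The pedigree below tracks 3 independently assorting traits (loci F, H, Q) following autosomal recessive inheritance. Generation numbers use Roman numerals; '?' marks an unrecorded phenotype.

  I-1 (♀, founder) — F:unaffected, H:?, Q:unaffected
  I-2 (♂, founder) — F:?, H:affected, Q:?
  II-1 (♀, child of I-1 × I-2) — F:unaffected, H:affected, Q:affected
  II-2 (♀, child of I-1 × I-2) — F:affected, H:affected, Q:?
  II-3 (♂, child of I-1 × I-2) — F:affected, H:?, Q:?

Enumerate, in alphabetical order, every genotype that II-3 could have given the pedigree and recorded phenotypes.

II-3 ∈ {ff Hh QQ, ff Hh Qq, ff Hh qq, ff hh QQ, ff hh Qq, ff hh qq}

F/I-1 un ·: Ff
F/I-2 ? ·: Ff|ff
F/II-1 un I-1×I-2: FF|Ff
F/II-2 aff I-1×I-2: ff
F/II-3 aff I-1×I-2: ff
⇒ F over [I-1,I-2,II-1,II-2,II-3]: 3 consistent
H/I-1 ? ·: Hh|hh
H/I-2 aff ·: hh
H/II-1 aff I-1×I-2: hh
H/II-2 aff I-1×I-2: hh
H/II-3 ? I-1×I-2: Hh|hh
⇒ H over [I-1,I-2,II-1,II-2,II-3]: 3 consistent
Q/I-1 un ·: Qq
Q/I-2 ? ·: Qq|qq
Q/II-1 aff I-1×I-2: qq
Q/II-2 ? I-1×I-2: QQ|Qq|qq
Q/II-3 ? I-1×I-2: QQ|Qq|qq
⇒ Q over [I-1,I-2,II-1,II-2,II-3]: 13 consistent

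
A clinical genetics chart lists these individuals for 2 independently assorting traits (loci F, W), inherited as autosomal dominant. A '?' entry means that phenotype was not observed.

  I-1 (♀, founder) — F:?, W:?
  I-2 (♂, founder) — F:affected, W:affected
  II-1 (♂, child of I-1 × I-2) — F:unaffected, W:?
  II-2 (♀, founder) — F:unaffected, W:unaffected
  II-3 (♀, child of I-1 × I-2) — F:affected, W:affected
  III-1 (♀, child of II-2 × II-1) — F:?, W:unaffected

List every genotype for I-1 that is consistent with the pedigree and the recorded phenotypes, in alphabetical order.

F/I-1 ? ·: ff|Ff
F/I-2 aff ·: Ff
F/II-1 un I-1×I-2: ff
F/II-2 un ·: ff
F/II-3 aff I-1×I-2: Ff|FF
F/III-1 ? II-2×II-1: ff
⇒ F over [I-1,I-2,II-1,II-2,II-3,III-1]: 3 consistent
W/I-1 ? ·: ww|Ww|WW
W/I-2 aff ·: Ww|WW
W/II-1 ? I-1×I-2: ww|Ww
W/II-2 un ·: ww
W/II-3 aff I-1×I-2: Ww|WW
W/III-1 un II-2×II-1: ww
⇒ W over [I-1,I-2,II-1,II-2,II-3,III-1]: 11 consistent

I-1 ∈ {Ff WW, Ff Ww, Ff ww, ff WW, ff Ww, ff ww}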